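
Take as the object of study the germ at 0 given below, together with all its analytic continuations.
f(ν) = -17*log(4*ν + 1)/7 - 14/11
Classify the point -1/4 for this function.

The point is a logarithmic branch point.

The term (-17/7)*log(1 - ν/(-1/4)) has argument 1 - -1/4/(-1/4) = 0 at -1/4: a logarithmic (infinitely-sheeted) branch point; the remaining terms are analytic or single-valued there.


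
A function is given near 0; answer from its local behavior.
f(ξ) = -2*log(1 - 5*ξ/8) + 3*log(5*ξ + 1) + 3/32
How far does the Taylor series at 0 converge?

Branch term (-2)*log(1 - ξ/(8/5)): its argument vanishes at ξ = 8/5, a logarithmic branch point, modulus 8/5.
Branch term (3)*log(1 - ξ/(-1/5)): its argument vanishes at ξ = -1/5, a logarithmic branch point, modulus 1/5.
The radius of convergence is the smallest modulus among the singular points: 1/5.

The radius of convergence is 1/5.


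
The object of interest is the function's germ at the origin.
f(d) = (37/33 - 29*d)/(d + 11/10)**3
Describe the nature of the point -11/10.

The point is a pole of order 3.

The denominator factor d + 11/10 vanishes at -11/10 and appears to the power 3; the numerator there equals 10897/330, nonzero, and no other factor vanishes.
Hence a pole whose order is the multiplicity, 3.


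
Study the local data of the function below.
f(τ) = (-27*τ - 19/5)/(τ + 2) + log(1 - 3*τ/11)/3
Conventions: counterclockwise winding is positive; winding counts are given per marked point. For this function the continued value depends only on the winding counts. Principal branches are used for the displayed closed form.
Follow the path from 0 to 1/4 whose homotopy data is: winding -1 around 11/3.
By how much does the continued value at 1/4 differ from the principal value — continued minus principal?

The rational part is single-valued and drops out of the difference; each branch term changes only by its own monodromy.
(1/3)*log(1 - τ/(11/3)): each positive loop around 11/3 adds 2*pi*i to the log, so winding -1 contributes (1/3)*(-1)*2*pi*i = -(2/3)*pi*i.
Summing the contributions at τ = 1/4 gives -(2/3)*pi*i.

Continued minus principal equals -(2/3)*pi*i.


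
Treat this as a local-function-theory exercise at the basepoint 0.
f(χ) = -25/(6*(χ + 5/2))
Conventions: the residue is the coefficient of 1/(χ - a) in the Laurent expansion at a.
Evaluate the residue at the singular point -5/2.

At the order-1 pole -5/2 set g(χ) = (χ - (-5/2))*f(χ) = -25/6.
Simple pole: residue = g(a) at a = -5/2, which is -25/6.

The residue is -25/6.


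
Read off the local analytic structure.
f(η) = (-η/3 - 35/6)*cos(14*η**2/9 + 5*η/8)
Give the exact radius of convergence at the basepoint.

The radius of convergence is infinite.

The factor cos(14*η**2/9 + 5*η/8) is entire and contributes no finite singular point.
The polynomial part has no poles.
No finite singular points: the Taylor series at 0 converges everywhere.


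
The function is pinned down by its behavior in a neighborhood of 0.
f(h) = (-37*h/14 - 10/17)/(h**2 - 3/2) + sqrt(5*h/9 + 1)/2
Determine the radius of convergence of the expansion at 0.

The radius of convergence is (1/2)*sqrt(6).

Denominator factor (h**2 - 3/2): discriminant 6, real irrational roots (1/2)*sqrt(6) and -(1/2)*sqrt(6); poles of order 1, moduli (1/2)*sqrt(6) and (1/2)*sqrt(6).
Branch term (1/2)*sqrt(1 - h/(-9/5)): its argument vanishes at h = -9/5, a square-root branch point, modulus 9/5.
The radius of convergence is the smallest modulus among the singular points: (1/2)*sqrt(6).


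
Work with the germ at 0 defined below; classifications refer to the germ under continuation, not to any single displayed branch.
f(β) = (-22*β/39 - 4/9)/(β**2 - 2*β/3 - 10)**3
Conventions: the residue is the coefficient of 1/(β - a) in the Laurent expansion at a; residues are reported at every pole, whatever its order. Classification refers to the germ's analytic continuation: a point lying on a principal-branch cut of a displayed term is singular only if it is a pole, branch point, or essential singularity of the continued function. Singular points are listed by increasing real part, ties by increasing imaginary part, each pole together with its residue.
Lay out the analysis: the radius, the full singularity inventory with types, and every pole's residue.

Denominator factor (β**2 - 2*β/3 - 10)^3: discriminant 364/9, real irrational roots 1/3 + (1/3)*sqrt(91) and 1/3 - (1/3)*sqrt(91); poles of order 3, moduli 1/3 + (1/3)*sqrt(91) and -1/3 + (1/3)*sqrt(91).
The radius of convergence is the smallest modulus among the singular points: -1/3 + (1/3)*sqrt(91).
The factor β**2 - 2*β/3 - 10 splits as (β - a)(β - a') with a = 1/3 - (1/3)*sqrt(91), a' = 1/3 + (1/3)*sqrt(91). At the order-3 pole a set g(β) = (β - a)^3*f(β) = [-22*β/39 - 4/9] / (β - a')^3.
Order-3 pole: residue = g''(a)/2; g''(1/3 - (1/3)*sqrt(91)) = (2997/39185692)*sqrt(91), so the residue is (2997/78371384)*sqrt(91).
The factor β**2 - 2*β/3 - 10 splits as (β - a)(β - a') with a = 1/3 + (1/3)*sqrt(91), a' = 1/3 - (1/3)*sqrt(91). At the order-3 pole a set g(β) = (β - a)^3*f(β) = [-22*β/39 - 4/9] / (β - a')^3.
Order-3 pole: residue = g''(a)/2; g''(1/3 + (1/3)*sqrt(91)) = -(2997/39185692)*sqrt(91), so the residue is -(2997/78371384)*sqrt(91).
List the singular points by increasing real part (a conjugate pair: the negative imaginary part first).

Radius of convergence at 0: -1/3 + (1/3)*sqrt(91).
At 1/3 - (1/3)*sqrt(91): a pole of order 3; residue (2997/78371384)*sqrt(91).
At 1/3 + (1/3)*sqrt(91): a pole of order 3; residue -(2997/78371384)*sqrt(91).


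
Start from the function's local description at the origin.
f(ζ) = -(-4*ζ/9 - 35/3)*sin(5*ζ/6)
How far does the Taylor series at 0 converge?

The radius of convergence is infinite.

The factor -sin(5*ζ/6) is entire and contributes no finite singular point.
The polynomial part has no poles.
No finite singular points: the Taylor series at 0 converges everywhere.


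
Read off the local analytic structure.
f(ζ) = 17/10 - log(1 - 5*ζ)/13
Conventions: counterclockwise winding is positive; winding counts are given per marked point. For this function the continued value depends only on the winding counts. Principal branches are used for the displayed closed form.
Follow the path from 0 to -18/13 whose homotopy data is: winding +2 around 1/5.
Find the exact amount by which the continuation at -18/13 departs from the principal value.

The rational part is single-valued and drops out of the difference; each branch term changes only by its own monodromy.
(-1/13)*log(1 - ζ/(1/5)): each positive loop around 1/5 adds 2*pi*i to the log, so winding +2 contributes (-1/13)*(2)*2*pi*i = -(4/13)*pi*i.
Summing the contributions at ζ = -18/13 gives -(4/13)*pi*i.

Continued minus principal equals -(4/13)*pi*i.


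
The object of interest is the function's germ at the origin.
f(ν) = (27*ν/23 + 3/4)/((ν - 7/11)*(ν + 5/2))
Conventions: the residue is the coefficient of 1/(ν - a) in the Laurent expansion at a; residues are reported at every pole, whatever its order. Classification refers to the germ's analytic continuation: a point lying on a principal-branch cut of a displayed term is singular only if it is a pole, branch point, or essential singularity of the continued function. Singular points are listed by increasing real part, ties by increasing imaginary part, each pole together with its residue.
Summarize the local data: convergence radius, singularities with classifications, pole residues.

Denominator factor (ν - 7/11): pole of order 1 at 7/11, modulus 7/11.
Denominator factor (ν + 5/2): pole of order 1 at -5/2, modulus 5/2.
The radius of convergence is the smallest modulus among the singular points: 7/11.
At the order-1 pole -5/2 set g(ν) = (ν - (-5/2))*f(ν) = (27*ν/23 + 3/4)/(ν - 7/11).
Simple pole: residue = g(a) at a = -5/2, which is 737/1058.
At the order-1 pole 7/11 set g(ν) = (ν - (7/11))*f(ν) = (27*ν/23 + 3/4)/(ν + 5/2).
Simple pole: residue = g(a) at a = 7/11, which is 505/1058.
List the singular points by increasing real part (a conjugate pair: the negative imaginary part first).

Radius of convergence at 0: 7/11.
At -5/2: a pole of order 1; residue 737/1058.
At 7/11: a pole of order 1; residue 505/1058.


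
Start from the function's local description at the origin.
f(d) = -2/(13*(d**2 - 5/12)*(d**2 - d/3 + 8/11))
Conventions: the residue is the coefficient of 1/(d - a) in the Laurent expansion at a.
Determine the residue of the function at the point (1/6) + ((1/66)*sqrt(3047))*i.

The factor d**2 - d/3 + 8/11 splits as (d - a)(d - a') with a = (1/6) + ((1/66)*sqrt(3047))*i, a' = (1/6) - ((1/66)*sqrt(3047))*i. At the order-1 pole a set g(d) = (d - a)*f(d) = [-2/(13*(d**2 - 5/12))] / (d - a').
Simple pole: residue = g(a) at a = (1/6) + ((1/66)*sqrt(3047))*i, which is (17424/857779) - ((341352/237604783)*sqrt(3047))*i.

The residue is (17424/857779) - ((341352/237604783)*sqrt(3047))*i.


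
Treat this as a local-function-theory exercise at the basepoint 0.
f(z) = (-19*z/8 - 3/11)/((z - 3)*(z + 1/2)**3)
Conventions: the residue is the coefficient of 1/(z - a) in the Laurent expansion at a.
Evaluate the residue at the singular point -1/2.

At the order-3 pole -1/2 set g(z) = (z - (-1/2))^3*f(z) = (-19*z/8 - 3/11)/(z - 3).
Order-3 pole: residue = g''(a)/2; g''(-1/2) = 186/539, so the residue is 93/539.

The residue is 93/539.


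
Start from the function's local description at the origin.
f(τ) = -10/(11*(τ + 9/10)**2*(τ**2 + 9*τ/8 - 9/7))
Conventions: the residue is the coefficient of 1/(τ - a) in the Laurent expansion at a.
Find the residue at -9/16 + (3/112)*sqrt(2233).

The factor τ**2 + 9*τ/8 - 9/7 splits as (τ - a)(τ - a') with a = -9/16 + (3/112)*sqrt(2233), a' = -9/16 - (3/112)*sqrt(2233). At the order-1 pole a set g(τ) = (τ - a)*f(τ) = [-10/(11*(τ + 9/10)**2)] / (τ - a').
Simple pole: residue = g(a) at a = -9/16 + (3/112)*sqrt(2233), which is 980000/7074177 - (119588000/20309962167)*sqrt(2233).

The residue is 980000/7074177 - (119588000/20309962167)*sqrt(2233).


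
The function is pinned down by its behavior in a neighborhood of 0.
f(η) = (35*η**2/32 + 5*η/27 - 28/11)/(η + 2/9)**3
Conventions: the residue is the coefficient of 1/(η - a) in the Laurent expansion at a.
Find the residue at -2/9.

At the order-3 pole -2/9 set g(η) = (η - (-2/9))^3*f(η) = 35*η**2/32 + 5*η/27 - 28/11.
Order-3 pole: residue = g''(a)/2; g''(-2/9) = 35/16, so the residue is 35/32.

The residue is 35/32.


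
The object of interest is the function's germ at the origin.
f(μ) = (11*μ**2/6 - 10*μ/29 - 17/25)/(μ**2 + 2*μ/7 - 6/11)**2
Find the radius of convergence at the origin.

The radius of convergence is -1/7 + (1/77)*sqrt(3355).

Denominator factor (μ**2 + 2*μ/7 - 6/11)^2: discriminant 1220/539, real irrational roots -1/7 + (1/77)*sqrt(3355) and -1/7 - (1/77)*sqrt(3355); poles of order 2, moduli -1/7 + (1/77)*sqrt(3355) and 1/7 + (1/77)*sqrt(3355).
The radius of convergence is the smallest modulus among the singular points: -1/7 + (1/77)*sqrt(3355).


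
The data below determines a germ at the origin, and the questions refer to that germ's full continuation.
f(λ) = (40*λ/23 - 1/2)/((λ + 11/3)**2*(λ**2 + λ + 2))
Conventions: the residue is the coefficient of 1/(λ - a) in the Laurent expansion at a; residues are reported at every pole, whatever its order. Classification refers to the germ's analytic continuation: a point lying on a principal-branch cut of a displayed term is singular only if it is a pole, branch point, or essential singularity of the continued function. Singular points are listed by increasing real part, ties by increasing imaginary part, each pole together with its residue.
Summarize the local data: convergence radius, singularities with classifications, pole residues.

Denominator factor (λ**2 + λ + 2): discriminant -7, complex-conjugate roots (-1/2) + ((1/2)*sqrt(7))*i and (-1/2) - ((1/2)*sqrt(7))*i; poles of order 1, moduli sqrt(2) and sqrt(2).
Denominator factor (λ + 11/3)^2: pole of order 2 at -11/3, modulus 11/3.
The radius of convergence is the smallest modulus among the singular points: sqrt(2).
At the order-2 pole -11/3 set g(λ) = (λ - (-11/3))^2*f(λ) = (40*λ/23 - 1/2)/(λ**2 + λ + 2).
Order-2 pole: residue = g'(a); g'(-11/3) = -85959/516856, so the residue is -85959/516856.
The factor λ**2 + λ + 2 splits as (λ - a)(λ - a') with a = (-1/2) - ((1/2)*sqrt(7))*i, a' = (-1/2) + ((1/2)*sqrt(7))*i. At the order-1 pole a set g(λ) = (λ - a)*f(λ) = [(40*λ/23 - 1/2)/(λ + 11/3)**2] / (λ - a').
Simple pole: residue = g(a) at a = (-1/2) - ((1/2)*sqrt(7))*i, which is (85959/1033712) + ((8451/1033712)*sqrt(7))*i.
The factor λ**2 + λ + 2 splits as (λ - a)(λ - a') with a = (-1/2) + ((1/2)*sqrt(7))*i, a' = (-1/2) - ((1/2)*sqrt(7))*i. At the order-1 pole a set g(λ) = (λ - a)*f(λ) = [(40*λ/23 - 1/2)/(λ + 11/3)**2] / (λ - a').
Simple pole: residue = g(a) at a = (-1/2) + ((1/2)*sqrt(7))*i, which is (85959/1033712) - ((8451/1033712)*sqrt(7))*i.
List the singular points by increasing real part (a conjugate pair: the negative imaginary part first).

Radius of convergence at 0: sqrt(2).
At -11/3: a pole of order 2; residue -85959/516856.
At (-1/2) - ((1/2)*sqrt(7))*i: a pole of order 1; residue (85959/1033712) + ((8451/1033712)*sqrt(7))*i.
At (-1/2) + ((1/2)*sqrt(7))*i: a pole of order 1; residue (85959/1033712) - ((8451/1033712)*sqrt(7))*i.


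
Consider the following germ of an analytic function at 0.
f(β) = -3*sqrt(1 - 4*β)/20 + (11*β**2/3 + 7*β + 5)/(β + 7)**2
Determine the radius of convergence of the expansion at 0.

Denominator factor (β + 7)^2: pole of order 2 at -7, modulus 7.
Branch term (-3/20)*sqrt(1 - β/(1/4)): its argument vanishes at β = 1/4, a square-root branch point, modulus 1/4.
The radius of convergence is the smallest modulus among the singular points: 1/4.

The radius of convergence is 1/4.


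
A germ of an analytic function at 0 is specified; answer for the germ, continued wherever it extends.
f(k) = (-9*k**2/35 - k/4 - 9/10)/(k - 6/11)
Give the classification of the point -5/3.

The point is a regular point.

Denominator factors: k - 6/11 = -73/33 at k = -5/3 — none vanishes.
So the germ continues analytically to -5/3.


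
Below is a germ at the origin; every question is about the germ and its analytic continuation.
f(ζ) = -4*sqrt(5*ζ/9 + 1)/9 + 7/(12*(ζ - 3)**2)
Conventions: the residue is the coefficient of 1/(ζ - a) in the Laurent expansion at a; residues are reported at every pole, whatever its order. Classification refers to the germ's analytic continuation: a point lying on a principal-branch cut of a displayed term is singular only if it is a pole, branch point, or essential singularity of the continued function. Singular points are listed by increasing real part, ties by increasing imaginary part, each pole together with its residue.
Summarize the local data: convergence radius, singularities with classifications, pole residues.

Denominator factor (ζ - 3)^2: pole of order 2 at 3, modulus 3.
Branch term (-4/9)*sqrt(1 - ζ/(-9/5)): its argument vanishes at ζ = -9/5, a square-root branch point, modulus 9/5.
The radius of convergence is the smallest modulus among the singular points: 9/5.
The branch term is analytic at 3 and contributes nothing to the residue; only the rational part matters.
At the order-2 pole 3 set g(ζ) = (ζ - (3))^2*(rational part) = 7/12.
Order-2 pole: residue = g'(a); g'(3) = 0, so the residue is 0.
List the singular points by increasing real part (a conjugate pair: the negative imaginary part first).

Radius of convergence at 0: 9/5.
At -9/5: an algebraic (square-root) branch point.
At 3: a pole of order 2; residue 0.


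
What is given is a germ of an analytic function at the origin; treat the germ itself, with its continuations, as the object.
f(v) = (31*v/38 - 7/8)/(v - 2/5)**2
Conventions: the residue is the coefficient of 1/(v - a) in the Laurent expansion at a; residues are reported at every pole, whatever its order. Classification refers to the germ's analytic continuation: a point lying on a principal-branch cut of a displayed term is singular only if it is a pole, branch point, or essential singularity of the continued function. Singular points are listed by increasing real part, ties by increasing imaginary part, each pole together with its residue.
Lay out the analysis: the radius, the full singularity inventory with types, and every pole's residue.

Denominator factor (v - 2/5)^2: pole of order 2 at 2/5, modulus 2/5.
The radius of convergence is the smallest modulus among the singular points: 2/5.
At the order-2 pole 2/5 set g(v) = (v - (2/5))^2*f(v) = 31*v/38 - 7/8.
Order-2 pole: residue = g'(a); g'(2/5) = 31/38, so the residue is 31/38.

Radius of convergence at 0: 2/5.
At 2/5: a pole of order 2; residue 31/38.


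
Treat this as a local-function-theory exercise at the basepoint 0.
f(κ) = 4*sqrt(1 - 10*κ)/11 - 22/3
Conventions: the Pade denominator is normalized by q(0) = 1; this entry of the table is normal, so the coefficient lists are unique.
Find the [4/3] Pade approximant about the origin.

Taylor coefficients needed (expand at 0): a_0 = -230/33, a_1 = -20/11, a_2 = -50/11, a_3 = -250/11, a_4 = -3125/22, a_5 = -21875/22, a_6 = -328125/44, a_7 = -234375/4.
Write the denominator as Q(κ) = 1 + q1*κ + q2*κ^2 + q3*κ^3. Requiring Q*f - P = O(κ^8) with deg P <= 4 kills the coefficients of κ^5..κ^7 in Q*f:
  κ^5: a_5 + q1*a_4 + q2*a_3 + q3*a_2 = 0, i.e. -21875/22 + (-3125/22)*q1 + (-250/11)*q2 + (-50/11)*q3 = 0.
  κ^6: a_6 + q1*a_5 + q2*a_4 + q3*a_3 = 0, i.e. -328125/44 + (-21875/22)*q1 + (-3125/22)*q2 + (-250/11)*q3 = 0.
  κ^7: a_7 + q1*a_6 + q2*a_5 + q3*a_4 = 0, i.e. -234375/4 + (-328125/44)*q1 + (-21875/22)*q2 + (-3125/22)*q3 = 0.
Solving this linear system: q1 = -15, q2 = 125/2, q3 = -125/2.
The numerator is Q*f truncated at degree 4: P0 = a_0 = -230/33; P1 = a_1 + q1*a_0 = 1130/11; P2 = a_2 + q1*a_1 + q2*a_0 = -13625/33; P3 = a_3 + q1*a_2 + q2*a_1 + q3*a_0 = 12125/33; P4 = a_4 + q1*a_3 + q2*a_2 + q3*a_1 = 625/22.

The Pade approximant has numerator coefficients [-230/33, 1130/11, -13625/33, 12125/33, 625/22]; denominator coefficients [1, -15, 125/2, -125/2].


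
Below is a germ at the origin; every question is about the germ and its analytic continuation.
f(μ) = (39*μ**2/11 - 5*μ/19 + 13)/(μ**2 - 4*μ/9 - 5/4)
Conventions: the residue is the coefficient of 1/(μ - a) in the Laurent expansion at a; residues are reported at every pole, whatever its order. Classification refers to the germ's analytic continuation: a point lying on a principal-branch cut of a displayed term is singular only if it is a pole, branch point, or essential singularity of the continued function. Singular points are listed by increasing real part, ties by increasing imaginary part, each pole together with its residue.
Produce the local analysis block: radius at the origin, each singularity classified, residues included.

Radius of convergence at 0: -2/9 + (1/18)*sqrt(421).
At 2/9 - (1/18)*sqrt(421): a pole of order 1; residue 823/1254 - (400055/1055868)*sqrt(421).
At 2/9 + (1/18)*sqrt(421): a pole of order 1; residue 823/1254 + (400055/1055868)*sqrt(421).

Denominator factor (μ**2 - 4*μ/9 - 5/4): discriminant 421/81, real irrational roots 2/9 + (1/18)*sqrt(421) and 2/9 - (1/18)*sqrt(421); poles of order 1, moduli 2/9 + (1/18)*sqrt(421) and -2/9 + (1/18)*sqrt(421).
The radius of convergence is the smallest modulus among the singular points: -2/9 + (1/18)*sqrt(421).
The factor μ**2 - 4*μ/9 - 5/4 splits as (μ - a)(μ - a') with a = 2/9 - (1/18)*sqrt(421), a' = 2/9 + (1/18)*sqrt(421). At the order-1 pole a set g(μ) = (μ - a)*f(μ) = [39*μ**2/11 - 5*μ/19 + 13] / (μ - a').
Simple pole: residue = g(a) at a = 2/9 - (1/18)*sqrt(421), which is 823/1254 - (400055/1055868)*sqrt(421).
The factor μ**2 - 4*μ/9 - 5/4 splits as (μ - a)(μ - a') with a = 2/9 + (1/18)*sqrt(421), a' = 2/9 - (1/18)*sqrt(421). At the order-1 pole a set g(μ) = (μ - a)*f(μ) = [39*μ**2/11 - 5*μ/19 + 13] / (μ - a').
Simple pole: residue = g(a) at a = 2/9 + (1/18)*sqrt(421), which is 823/1254 + (400055/1055868)*sqrt(421).
List the singular points by increasing real part (a conjugate pair: the negative imaginary part first).


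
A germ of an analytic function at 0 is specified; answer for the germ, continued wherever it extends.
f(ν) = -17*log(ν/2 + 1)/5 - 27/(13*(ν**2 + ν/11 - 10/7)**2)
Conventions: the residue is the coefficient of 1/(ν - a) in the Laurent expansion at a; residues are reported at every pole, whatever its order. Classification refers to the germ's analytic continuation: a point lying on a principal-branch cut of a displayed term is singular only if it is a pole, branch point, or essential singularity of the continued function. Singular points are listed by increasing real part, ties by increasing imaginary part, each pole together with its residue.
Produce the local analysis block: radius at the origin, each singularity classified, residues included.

Denominator factor (ν**2 + ν/11 - 10/7)^2: discriminant 4847/847, real irrational roots -1/22 + (1/154)*sqrt(33929) and -1/22 - (1/154)*sqrt(33929); poles of order 2, moduli -1/22 + (1/154)*sqrt(33929) and 1/22 + (1/154)*sqrt(33929).
Branch term (-17/5)*log(1 - ν/(-2)): its argument vanishes at ν = -2, a logarithmic branch point, modulus 2.
The radius of convergence is the smallest modulus among the singular points: -1/22 + (1/154)*sqrt(33929).
The branch term is analytic at -1/22 - (1/154)*sqrt(33929) and contributes nothing to the residue; only the rational part matters.
The factor ν**2 + ν/11 - 10/7 splits as (ν - a)(ν - a') with a = -1/22 - (1/154)*sqrt(33929), a' = -1/22 + (1/154)*sqrt(33929). At the order-2 pole a set g(ν) = (ν - a)^2*(rational part) = [-27/13] / (ν - a')^2.
Order-2 pole: residue = g'(a); g'(-1/22 - (1/154)*sqrt(33929)) = -(503118/305414317)*sqrt(33929), so the residue is -(503118/305414317)*sqrt(33929).
The branch term is analytic at -1/22 + (1/154)*sqrt(33929) and contributes nothing to the residue; only the rational part matters.
The factor ν**2 + ν/11 - 10/7 splits as (ν - a)(ν - a') with a = -1/22 + (1/154)*sqrt(33929), a' = -1/22 - (1/154)*sqrt(33929). At the order-2 pole a set g(ν) = (ν - a)^2*(rational part) = [-27/13] / (ν - a')^2.
Order-2 pole: residue = g'(a); g'(-1/22 + (1/154)*sqrt(33929)) = (503118/305414317)*sqrt(33929), so the residue is (503118/305414317)*sqrt(33929).
List the singular points by increasing real part (a conjugate pair: the negative imaginary part first).

Radius of convergence at 0: -1/22 + (1/154)*sqrt(33929).
At -2: a logarithmic branch point.
At -1/22 - (1/154)*sqrt(33929): a pole of order 2; residue -(503118/305414317)*sqrt(33929).
At -1/22 + (1/154)*sqrt(33929): a pole of order 2; residue (503118/305414317)*sqrt(33929).


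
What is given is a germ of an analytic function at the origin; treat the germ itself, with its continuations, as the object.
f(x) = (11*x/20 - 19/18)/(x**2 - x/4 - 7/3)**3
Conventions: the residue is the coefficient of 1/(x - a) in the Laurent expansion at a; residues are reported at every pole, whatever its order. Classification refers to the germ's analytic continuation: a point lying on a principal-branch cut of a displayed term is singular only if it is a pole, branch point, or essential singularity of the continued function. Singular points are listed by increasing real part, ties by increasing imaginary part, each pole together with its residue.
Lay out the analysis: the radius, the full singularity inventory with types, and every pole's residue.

Radius of convergence at 0: -1/8 + (1/24)*sqrt(1353).
At 1/8 - (1/24)*sqrt(1353): a pole of order 3; residue (272832/458669255)*sqrt(1353).
At 1/8 + (1/24)*sqrt(1353): a pole of order 3; residue -(272832/458669255)*sqrt(1353).

Denominator factor (x**2 - x/4 - 7/3)^3: discriminant 451/48, real irrational roots 1/8 + (1/24)*sqrt(1353) and 1/8 - (1/24)*sqrt(1353); poles of order 3, moduli 1/8 + (1/24)*sqrt(1353) and -1/8 + (1/24)*sqrt(1353).
The radius of convergence is the smallest modulus among the singular points: -1/8 + (1/24)*sqrt(1353).
The factor x**2 - x/4 - 7/3 splits as (x - a)(x - a') with a = 1/8 - (1/24)*sqrt(1353), a' = 1/8 + (1/24)*sqrt(1353). At the order-3 pole a set g(x) = (x - a)^3*f(x) = [11*x/20 - 19/18] / (x - a')^3.
Order-3 pole: residue = g''(a)/2; g''(1/8 - (1/24)*sqrt(1353)) = (545664/458669255)*sqrt(1353), so the residue is (272832/458669255)*sqrt(1353).
The factor x**2 - x/4 - 7/3 splits as (x - a)(x - a') with a = 1/8 + (1/24)*sqrt(1353), a' = 1/8 - (1/24)*sqrt(1353). At the order-3 pole a set g(x) = (x - a)^3*f(x) = [11*x/20 - 19/18] / (x - a')^3.
Order-3 pole: residue = g''(a)/2; g''(1/8 + (1/24)*sqrt(1353)) = -(545664/458669255)*sqrt(1353), so the residue is -(272832/458669255)*sqrt(1353).
List the singular points by increasing real part (a conjugate pair: the negative imaginary part first).


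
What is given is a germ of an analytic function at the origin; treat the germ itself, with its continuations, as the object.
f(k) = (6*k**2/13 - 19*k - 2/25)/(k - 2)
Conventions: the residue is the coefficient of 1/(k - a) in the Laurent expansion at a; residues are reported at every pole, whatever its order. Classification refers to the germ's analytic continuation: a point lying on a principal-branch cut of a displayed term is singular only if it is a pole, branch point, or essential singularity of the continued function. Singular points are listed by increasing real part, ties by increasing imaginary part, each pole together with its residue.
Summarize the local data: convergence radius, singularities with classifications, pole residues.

Denominator factor (k - 2): pole of order 1 at 2, modulus 2.
The radius of convergence is the smallest modulus among the singular points: 2.
At the order-1 pole 2 set g(k) = (k - (2))*f(k) = 6*k**2/13 - 19*k - 2/25.
Simple pole: residue = g(a) at a = 2, which is -11776/325.

Radius of convergence at 0: 2.
At 2: a pole of order 1; residue -11776/325.


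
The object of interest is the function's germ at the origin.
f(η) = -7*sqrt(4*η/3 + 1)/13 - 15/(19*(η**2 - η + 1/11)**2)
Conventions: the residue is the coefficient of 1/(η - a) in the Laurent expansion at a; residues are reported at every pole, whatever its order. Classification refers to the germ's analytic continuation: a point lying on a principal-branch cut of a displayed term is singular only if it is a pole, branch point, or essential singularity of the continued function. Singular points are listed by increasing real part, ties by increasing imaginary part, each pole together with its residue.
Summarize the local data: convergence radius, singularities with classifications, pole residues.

Denominator factor (η**2 - η + 1/11)^2: discriminant 7/11, real irrational roots 1/2 + (1/22)*sqrt(77) and 1/2 - (1/22)*sqrt(77); poles of order 2, moduli 1/2 + (1/22)*sqrt(77) and 1/2 - (1/22)*sqrt(77).
Branch term (-7/13)*sqrt(1 - η/(-3/4)): its argument vanishes at η = -3/4, a square-root branch point, modulus 3/4.
The radius of convergence is the smallest modulus among the singular points: 1/2 - (1/22)*sqrt(77).
The branch term is analytic at 1/2 - (1/22)*sqrt(77) and contributes nothing to the residue; only the rational part matters.
The factor η**2 - η + 1/11 splits as (η - a)(η - a') with a = 1/2 - (1/22)*sqrt(77), a' = 1/2 + (1/22)*sqrt(77). At the order-2 pole a set g(η) = (η - a)^2*(rational part) = [-15/19] / (η - a')^2.
Order-2 pole: residue = g'(a); g'(1/2 - (1/22)*sqrt(77)) = -(330/931)*sqrt(77), so the residue is -(330/931)*sqrt(77).
The branch term is analytic at 1/2 + (1/22)*sqrt(77) and contributes nothing to the residue; only the rational part matters.
The factor η**2 - η + 1/11 splits as (η - a)(η - a') with a = 1/2 + (1/22)*sqrt(77), a' = 1/2 - (1/22)*sqrt(77). At the order-2 pole a set g(η) = (η - a)^2*(rational part) = [-15/19] / (η - a')^2.
Order-2 pole: residue = g'(a); g'(1/2 + (1/22)*sqrt(77)) = (330/931)*sqrt(77), so the residue is (330/931)*sqrt(77).
List the singular points by increasing real part (a conjugate pair: the negative imaginary part first).

Radius of convergence at 0: 1/2 - (1/22)*sqrt(77).
At -3/4: an algebraic (square-root) branch point.
At 1/2 - (1/22)*sqrt(77): a pole of order 2; residue -(330/931)*sqrt(77).
At 1/2 + (1/22)*sqrt(77): a pole of order 2; residue (330/931)*sqrt(77).


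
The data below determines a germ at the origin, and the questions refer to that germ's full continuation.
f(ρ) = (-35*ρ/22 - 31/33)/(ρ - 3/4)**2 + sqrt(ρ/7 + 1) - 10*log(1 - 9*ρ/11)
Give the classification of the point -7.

The point is an algebraic (square-root) branch point.

The term (1)*sqrt(1 - ρ/(-7)) has argument 1 - -7/(-7) = 0 at -7: a square-root (algebraic, two-sheeted) branch point; the remaining terms are analytic or single-valued there.


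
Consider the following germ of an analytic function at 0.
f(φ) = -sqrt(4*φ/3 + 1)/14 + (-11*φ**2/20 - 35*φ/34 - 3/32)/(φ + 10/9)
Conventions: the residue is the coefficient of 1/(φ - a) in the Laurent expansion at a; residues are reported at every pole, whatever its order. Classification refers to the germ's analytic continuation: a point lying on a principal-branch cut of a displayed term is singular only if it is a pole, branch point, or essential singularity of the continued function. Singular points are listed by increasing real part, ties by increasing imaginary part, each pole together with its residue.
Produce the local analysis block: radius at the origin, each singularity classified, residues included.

Denominator factor (φ + 10/9): pole of order 1 at -10/9, modulus 10/9.
Branch term (-1/14)*sqrt(1 - φ/(-3/4)): its argument vanishes at φ = -3/4, a square-root branch point, modulus 3/4.
The radius of convergence is the smallest modulus among the singular points: 3/4.
The branch term is analytic at -10/9 and contributes nothing to the residue; only the rational part matters.
At the order-1 pole -10/9 set g(φ) = (φ - (-10/9))*(rational part) = -11*φ**2/20 - 35*φ/34 - 3/32.
Simple pole: residue = g(a) at a = -10/9, which is 16349/44064.
List the singular points by increasing real part (a conjugate pair: the negative imaginary part first).

Radius of convergence at 0: 3/4.
At -10/9: a pole of order 1; residue 16349/44064.
At -3/4: an algebraic (square-root) branch point.


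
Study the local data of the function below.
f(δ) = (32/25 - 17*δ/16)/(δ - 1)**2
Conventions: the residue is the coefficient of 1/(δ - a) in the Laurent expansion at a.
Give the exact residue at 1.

At the order-2 pole 1 set g(δ) = (δ - (1))^2*f(δ) = 32/25 - 17*δ/16.
Order-2 pole: residue = g'(a); g'(1) = -17/16, so the residue is -17/16.

The residue is -17/16.


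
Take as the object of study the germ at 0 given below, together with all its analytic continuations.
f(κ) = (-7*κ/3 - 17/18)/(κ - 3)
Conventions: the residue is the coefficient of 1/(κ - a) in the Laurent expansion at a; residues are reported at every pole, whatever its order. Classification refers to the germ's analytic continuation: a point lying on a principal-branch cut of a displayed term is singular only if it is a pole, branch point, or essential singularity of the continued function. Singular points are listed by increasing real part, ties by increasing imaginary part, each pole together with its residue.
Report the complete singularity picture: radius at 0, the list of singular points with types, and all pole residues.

Denominator factor (κ - 3): pole of order 1 at 3, modulus 3.
The radius of convergence is the smallest modulus among the singular points: 3.
At the order-1 pole 3 set g(κ) = (κ - (3))*f(κ) = -7*κ/3 - 17/18.
Simple pole: residue = g(a) at a = 3, which is -143/18.

Radius of convergence at 0: 3.
At 3: a pole of order 1; residue -143/18.


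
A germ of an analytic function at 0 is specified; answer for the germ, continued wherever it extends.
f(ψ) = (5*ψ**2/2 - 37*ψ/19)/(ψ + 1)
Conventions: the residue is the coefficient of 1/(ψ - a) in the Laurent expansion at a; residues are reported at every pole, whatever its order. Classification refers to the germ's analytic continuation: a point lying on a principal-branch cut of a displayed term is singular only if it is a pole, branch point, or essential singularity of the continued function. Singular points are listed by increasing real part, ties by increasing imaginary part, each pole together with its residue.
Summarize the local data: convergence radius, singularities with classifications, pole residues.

Radius of convergence at 0: 1.
At -1: a pole of order 1; residue 169/38.

Denominator factor (ψ + 1): pole of order 1 at -1, modulus 1.
The radius of convergence is the smallest modulus among the singular points: 1.
At the order-1 pole -1 set g(ψ) = (ψ - (-1))*f(ψ) = 5*ψ**2/2 - 37*ψ/19.
Simple pole: residue = g(a) at a = -1, which is 169/38.


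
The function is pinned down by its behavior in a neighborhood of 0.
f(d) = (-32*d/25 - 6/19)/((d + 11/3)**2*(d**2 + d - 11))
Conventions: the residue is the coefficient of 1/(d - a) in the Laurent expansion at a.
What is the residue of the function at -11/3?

The residue is 11862/605.

At the order-2 pole -11/3 set g(d) = (d - (-11/3))^2*f(d) = (-32*d/25 - 6/19)/(d**2 + d - 11).
Order-2 pole: residue = g'(a); g'(-11/3) = 11862/605, so the residue is 11862/605.


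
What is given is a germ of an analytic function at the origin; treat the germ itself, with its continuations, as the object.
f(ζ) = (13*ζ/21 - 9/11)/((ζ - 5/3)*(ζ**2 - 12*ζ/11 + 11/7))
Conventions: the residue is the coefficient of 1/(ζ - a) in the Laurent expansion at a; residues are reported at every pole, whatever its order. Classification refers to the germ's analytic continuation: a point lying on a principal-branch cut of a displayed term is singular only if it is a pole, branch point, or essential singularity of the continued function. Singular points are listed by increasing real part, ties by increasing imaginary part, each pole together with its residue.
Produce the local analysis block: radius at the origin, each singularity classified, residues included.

Denominator factor (ζ**2 - 12*ζ/11 + 11/7): discriminant -4316/847, complex-conjugate roots (6/11) + ((1/77)*sqrt(7553))*i and (6/11) - ((1/77)*sqrt(7553))*i; poles of order 1, moduli (1/7)*sqrt(77) and (1/7)*sqrt(77).
Denominator factor (ζ - 5/3): pole of order 1 at 5/3, modulus 5/3.
The radius of convergence is the smallest modulus among the singular points: (1/7)*sqrt(77).
The factor ζ**2 - 12*ζ/11 + 11/7 splits as (ζ - a)(ζ - a') with a = (6/11) - ((1/77)*sqrt(7553))*i, a' = (6/11) + ((1/77)*sqrt(7553))*i. At the order-1 pole a set g(ζ) = (ζ - a)*f(ζ) = [(13*ζ/21 - 9/11)/(ζ - 5/3)] / (ζ - a').
Simple pole: residue = g(a) at a = (6/11) - ((1/77)*sqrt(7553))*i, which is (-37/877) + ((35415/13247962)*sqrt(7553))*i.
The factor ζ**2 - 12*ζ/11 + 11/7 splits as (ζ - a)(ζ - a') with a = (6/11) + ((1/77)*sqrt(7553))*i, a' = (6/11) - ((1/77)*sqrt(7553))*i. At the order-1 pole a set g(ζ) = (ζ - a)*f(ζ) = [(13*ζ/21 - 9/11)/(ζ - 5/3)] / (ζ - a').
Simple pole: residue = g(a) at a = (6/11) + ((1/77)*sqrt(7553))*i, which is (-37/877) - ((35415/13247962)*sqrt(7553))*i.
At the order-1 pole 5/3 set g(ζ) = (ζ - (5/3))*f(ζ) = (13*ζ/21 - 9/11)/(ζ**2 - 12*ζ/11 + 11/7).
Simple pole: residue = g(a) at a = 5/3, which is 74/877.
List the singular points by increasing real part (a conjugate pair: the negative imaginary part first).

Radius of convergence at 0: (1/7)*sqrt(77).
At (6/11) - ((1/77)*sqrt(7553))*i: a pole of order 1; residue (-37/877) + ((35415/13247962)*sqrt(7553))*i.
At (6/11) + ((1/77)*sqrt(7553))*i: a pole of order 1; residue (-37/877) - ((35415/13247962)*sqrt(7553))*i.
At 5/3: a pole of order 1; residue 74/877.


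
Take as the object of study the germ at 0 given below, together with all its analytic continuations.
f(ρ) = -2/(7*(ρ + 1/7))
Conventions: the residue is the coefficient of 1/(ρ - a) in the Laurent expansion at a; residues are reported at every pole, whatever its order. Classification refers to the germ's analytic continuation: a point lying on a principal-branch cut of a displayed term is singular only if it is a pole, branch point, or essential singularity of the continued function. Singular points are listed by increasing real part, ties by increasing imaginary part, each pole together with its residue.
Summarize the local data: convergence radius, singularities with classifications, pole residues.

Radius of convergence at 0: 1/7.
At -1/7: a pole of order 1; residue -2/7.

Denominator factor (ρ + 1/7): pole of order 1 at -1/7, modulus 1/7.
The radius of convergence is the smallest modulus among the singular points: 1/7.
At the order-1 pole -1/7 set g(ρ) = (ρ - (-1/7))*f(ρ) = -2/7.
Simple pole: residue = g(a) at a = -1/7, which is -2/7.


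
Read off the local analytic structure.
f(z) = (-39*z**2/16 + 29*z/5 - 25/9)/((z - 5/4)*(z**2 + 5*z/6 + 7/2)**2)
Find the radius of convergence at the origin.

The radius of convergence is 5/4.

Denominator factor (z - 5/4): pole of order 1 at 5/4, modulus 5/4.
Denominator factor (z**2 + 5*z/6 + 7/2)^2: discriminant -479/36, complex-conjugate roots (-5/12) + ((1/12)*sqrt(479))*i and (-5/12) - ((1/12)*sqrt(479))*i; poles of order 2, moduli (1/2)*sqrt(14) and (1/2)*sqrt(14).
The radius of convergence is the smallest modulus among the singular points: 5/4.


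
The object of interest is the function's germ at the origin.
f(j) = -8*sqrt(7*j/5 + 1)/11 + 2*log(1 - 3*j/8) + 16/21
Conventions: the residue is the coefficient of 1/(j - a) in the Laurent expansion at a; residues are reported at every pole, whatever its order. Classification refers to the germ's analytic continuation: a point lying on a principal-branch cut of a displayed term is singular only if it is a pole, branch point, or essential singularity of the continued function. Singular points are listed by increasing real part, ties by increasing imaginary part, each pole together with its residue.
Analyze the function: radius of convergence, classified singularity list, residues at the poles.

Radius of convergence at 0: 5/7.
At -5/7: an algebraic (square-root) branch point.
At 8/3: a logarithmic branch point.

Branch term (-8/11)*sqrt(1 - j/(-5/7)): its argument vanishes at j = -5/7, a square-root branch point, modulus 5/7.
Branch term (2)*log(1 - j/(8/3)): its argument vanishes at j = 8/3, a logarithmic branch point, modulus 8/3.
The radius of convergence is the smallest modulus among the singular points: 5/7.
List the singular points by increasing real part (a conjugate pair: the negative imaginary part first).


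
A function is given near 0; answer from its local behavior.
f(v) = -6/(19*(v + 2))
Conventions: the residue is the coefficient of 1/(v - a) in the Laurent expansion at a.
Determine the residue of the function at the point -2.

The residue is -6/19.

At the order-1 pole -2 set g(v) = (v - (-2))*f(v) = -6/19.
Simple pole: residue = g(a) at a = -2, which is -6/19.


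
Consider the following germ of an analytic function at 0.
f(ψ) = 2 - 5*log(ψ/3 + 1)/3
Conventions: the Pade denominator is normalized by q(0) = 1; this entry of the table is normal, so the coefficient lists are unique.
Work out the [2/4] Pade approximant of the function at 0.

Taylor coefficients needed (expand at 0): a_0 = 2, a_1 = -5/9, a_2 = 5/54, a_3 = -5/243, a_4 = 5/972, a_5 = -1/729, a_6 = 5/13122.
Write the denominator as Q(ψ) = 1 + q1*ψ + q2*ψ^2 + q3*ψ^3 + q4*ψ^4. Requiring Q*f - P = O(ψ^7) with deg P <= 2 kills the coefficients of ψ^3..ψ^6 in Q*f:
  ψ^3: a_3 + q1*a_2 + q2*a_1 + q3*a_0 = 0, i.e. -5/243 + (5/54)*q1 + (-5/9)*q2 + (2)*q3 = 0.
  ψ^4: a_4 + q1*a_3 + q2*a_2 + q3*a_1 + q4*a_0 = 0, i.e. 5/972 + (-5/243)*q1 + (5/54)*q2 + (-5/9)*q3 + (2)*q4 = 0.
  ψ^5: a_5 + q1*a_4 + q2*a_3 + q3*a_2 + q4*a_1 = 0, i.e. -1/729 + (5/972)*q1 + (-5/243)*q2 + (5/54)*q3 + (-5/9)*q4 = 0.
  ψ^6: a_6 + q1*a_5 + q2*a_4 + q3*a_3 + q4*a_2 = 0, i.e. 5/13122 + (-1/729)*q1 + (5/972)*q2 + (-5/243)*q3 + (5/54)*q4 = 0.
Solving this linear system: q1 = 63/163, q2 = 1121/44010, q3 = -7/13203, q4 = 37/475308.
The numerator is Q*f truncated at degree 2: P0 = a_0 = 2; P1 = a_1 + q1*a_0 = 319/1467; P2 = a_2 + q1*a_1 + q2*a_0 = -3133/44010.

The Pade approximant has numerator coefficients [2, 319/1467, -3133/44010]; denominator coefficients [1, 63/163, 1121/44010, -7/13203, 37/475308].
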